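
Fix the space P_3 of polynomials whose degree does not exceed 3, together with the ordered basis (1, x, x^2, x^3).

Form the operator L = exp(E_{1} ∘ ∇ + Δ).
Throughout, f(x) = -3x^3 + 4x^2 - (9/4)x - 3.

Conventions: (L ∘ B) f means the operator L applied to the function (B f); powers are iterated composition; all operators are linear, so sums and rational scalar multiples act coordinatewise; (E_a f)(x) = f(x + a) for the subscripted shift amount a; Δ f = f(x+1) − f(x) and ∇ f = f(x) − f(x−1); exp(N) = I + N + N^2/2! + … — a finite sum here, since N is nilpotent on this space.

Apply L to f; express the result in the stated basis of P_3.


the image equals g(x) = -3x^3 - 14x^2 - (161/4)x - 99/2

order-1 term: -18x^2 - 2x - 5/2
order-2 term: -36x - 20
order-3 term: -24
the series for exp(E_{1} ∘ ∇ + Δ) f terminates at order 3
exp(E_{1} ∘ ∇ + Δ) f = -3x^3 - 14x^2 - (161/4)x - 99/2


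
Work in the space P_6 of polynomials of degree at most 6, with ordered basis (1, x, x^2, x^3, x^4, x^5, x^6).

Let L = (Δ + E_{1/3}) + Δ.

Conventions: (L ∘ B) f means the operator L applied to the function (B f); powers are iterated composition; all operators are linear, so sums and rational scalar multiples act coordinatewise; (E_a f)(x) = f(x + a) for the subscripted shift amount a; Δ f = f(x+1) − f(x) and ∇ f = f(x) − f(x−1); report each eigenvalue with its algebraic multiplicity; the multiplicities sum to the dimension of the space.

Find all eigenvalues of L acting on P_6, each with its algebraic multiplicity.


image of 1: 1
image of x: x + 7/3
image of x^2: x^2 + (14/3)x + 19/9
image of x^3: x^3 + 7x^2 + (19/3)x + 55/27
image of x^4: x^4 + (28/3)x^3 + (38/3)x^2 + (220/27)x + 163/81
image of x^5: x^5 + (35/3)x^4 + (190/9)x^3 + (550/27)x^2 + (815/81)x + 487/243
image of x^6: x^6 + 14x^5 + (95/3)x^4 + (1100/27)x^3 + (815/27)x^2 + (974/81)x + 1459/729
the matrix is upper triangular; its diagonal is (1, 1, 1, 1, 1, 1, 1)
for a triangular matrix the eigenvalues are the diagonal entries, with algebraic multiplicity their repetition count

λ = 1 (multiplicity 7)


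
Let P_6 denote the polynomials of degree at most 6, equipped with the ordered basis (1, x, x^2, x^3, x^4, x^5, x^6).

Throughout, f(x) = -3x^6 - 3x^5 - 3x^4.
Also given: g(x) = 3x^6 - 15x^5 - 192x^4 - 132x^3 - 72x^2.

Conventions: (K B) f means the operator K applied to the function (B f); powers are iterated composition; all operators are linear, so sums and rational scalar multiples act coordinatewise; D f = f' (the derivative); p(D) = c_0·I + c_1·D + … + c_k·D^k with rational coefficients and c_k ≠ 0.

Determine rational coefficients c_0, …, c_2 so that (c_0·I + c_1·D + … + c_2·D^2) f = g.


D^0 f = -3x^6 - 3x^5 - 3x^4
D^1 f = -18x^5 - 15x^4 - 12x^3
D^2 f = -90x^4 - 60x^3 - 36x^2
matching coefficients of g against c_0 f + c_1 Df + … from the top degree down determines the c_i
solution: c_0 = -1, c_1 = 1, c_2 = 2

p(D) = -I + D + 2·D^2, i.e. c_0 = -1, c_1 = 1, c_2 = 2


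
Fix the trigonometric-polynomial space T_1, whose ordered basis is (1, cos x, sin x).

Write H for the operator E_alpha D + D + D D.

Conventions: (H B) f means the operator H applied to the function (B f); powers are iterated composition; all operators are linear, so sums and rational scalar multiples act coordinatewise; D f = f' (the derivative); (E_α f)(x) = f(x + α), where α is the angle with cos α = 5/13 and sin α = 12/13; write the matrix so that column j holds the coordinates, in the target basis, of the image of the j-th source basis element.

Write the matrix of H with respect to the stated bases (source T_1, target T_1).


image of 1: 0
image of cos x: -(25/13)cos x - (18/13)sin x
image of sin x: (18/13)cos x - (25/13)sin x
each image's coordinates form column j of the matrix

the matrix is [[0, 0, 0]; [0, -25/13, 18/13]; [0, -18/13, -25/13]] (rows listed top to bottom)


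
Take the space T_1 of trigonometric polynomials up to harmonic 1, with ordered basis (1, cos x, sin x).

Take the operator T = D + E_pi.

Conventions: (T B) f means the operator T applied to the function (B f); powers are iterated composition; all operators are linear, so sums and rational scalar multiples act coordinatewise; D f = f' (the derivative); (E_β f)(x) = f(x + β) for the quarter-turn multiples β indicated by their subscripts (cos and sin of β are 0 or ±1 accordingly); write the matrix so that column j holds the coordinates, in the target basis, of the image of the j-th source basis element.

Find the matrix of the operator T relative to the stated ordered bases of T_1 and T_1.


image of 1: 1
image of cos x: -cos x - sin x
image of sin x: cos x - sin x
each image's coordinates form column j of the matrix

the matrix is [[1, 0, 0]; [0, -1, 1]; [0, -1, -1]] (rows listed top to bottom)


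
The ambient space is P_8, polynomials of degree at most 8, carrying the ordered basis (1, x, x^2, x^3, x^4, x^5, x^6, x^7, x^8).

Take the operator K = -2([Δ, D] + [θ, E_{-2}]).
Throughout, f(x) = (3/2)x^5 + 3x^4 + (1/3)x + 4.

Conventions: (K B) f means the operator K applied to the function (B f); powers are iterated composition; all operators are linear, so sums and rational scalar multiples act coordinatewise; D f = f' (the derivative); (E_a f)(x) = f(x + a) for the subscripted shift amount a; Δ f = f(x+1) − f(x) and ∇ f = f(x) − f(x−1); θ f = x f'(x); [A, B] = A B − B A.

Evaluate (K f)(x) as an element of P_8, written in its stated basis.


D f = (15/2)x^4 + 12x^3 + 1/3
Δ D f = 30x^3 + 81x^2 + 66x + 39/2
Δ f = (15/2)x^4 + 27x^3 + 33x^2 + (39/2)x + 29/6
D Δ f = 30x^3 + 81x^2 + 66x + 39/2
[Δ, D] f = 0
E_{-2} f = (3/2)x^5 - 12x^4 + 36x^3 - 48x^2 + (73/3)x + 10/3
θ E_{-2} f = (15/2)x^5 - 48x^4 + 108x^3 - 96x^2 + (73/3)x
θ f = (15/2)x^5 + 12x^4 + (1/3)x
E_{-2} θ f = (15/2)x^5 - 63x^4 + 204x^3 - 312x^2 + (649/3)x - 146/3
[θ, E_{-2}] f = 15x^4 - 96x^3 + 216x^2 - 192x + 146/3
([Δ, D] + [θ, E_{-2}]) f = 15x^4 - 96x^3 + 216x^2 - 192x + 146/3
(-2([Δ, D] + [θ, E_{-2}])) f = -30x^4 + 192x^3 - 432x^2 + 384x - 292/3

g(x) = -30x^4 + 192x^3 - 432x^2 + 384x - 292/3


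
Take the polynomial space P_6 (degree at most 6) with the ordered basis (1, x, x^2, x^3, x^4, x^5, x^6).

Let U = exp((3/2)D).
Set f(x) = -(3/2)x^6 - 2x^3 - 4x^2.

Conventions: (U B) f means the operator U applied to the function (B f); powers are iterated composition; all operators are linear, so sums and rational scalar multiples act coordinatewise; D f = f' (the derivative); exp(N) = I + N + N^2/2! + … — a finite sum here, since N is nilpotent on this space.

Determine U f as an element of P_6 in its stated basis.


order-1 term: -(27/2)x^5 - 9x^2 - 12x
order-2 term: -(405/8)x^4 - (27/2)x - 9
order-3 term: -(405/4)x^3 - 27/4
order-4 term: -(3645/32)x^2
order-5 term: -(2187/32)x
order-6 term: -2187/128
the series for exp((3/2)D) f terminates at order 6
exp((3/2)D) f = -(3/2)x^6 - (27/2)x^5 - (405/8)x^4 - (413/4)x^3 - (4061/32)x^2 - (3003/32)x - 4203/128

the result is g(x) = -(3/2)x^6 - (27/2)x^5 - (405/8)x^4 - (413/4)x^3 - (4061/32)x^2 - (3003/32)x - 4203/128


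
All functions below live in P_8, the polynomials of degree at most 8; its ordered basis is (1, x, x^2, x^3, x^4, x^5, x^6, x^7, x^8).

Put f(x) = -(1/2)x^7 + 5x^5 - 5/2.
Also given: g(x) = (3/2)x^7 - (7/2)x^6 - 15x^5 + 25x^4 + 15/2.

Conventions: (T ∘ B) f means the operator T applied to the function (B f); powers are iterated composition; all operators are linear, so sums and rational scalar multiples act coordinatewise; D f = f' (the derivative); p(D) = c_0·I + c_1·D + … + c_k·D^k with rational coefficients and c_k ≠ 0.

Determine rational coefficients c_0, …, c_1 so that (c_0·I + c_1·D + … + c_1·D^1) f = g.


D^0 f = -(1/2)x^7 + 5x^5 - 5/2
D^1 f = -(7/2)x^6 + 25x^4
matching coefficients of g against c_0 f + c_1 Df + … from the top degree down determines the c_i
solution: c_0 = -3, c_1 = 1

p(D) = -3·I + D, i.e. c_0 = -3, c_1 = 1


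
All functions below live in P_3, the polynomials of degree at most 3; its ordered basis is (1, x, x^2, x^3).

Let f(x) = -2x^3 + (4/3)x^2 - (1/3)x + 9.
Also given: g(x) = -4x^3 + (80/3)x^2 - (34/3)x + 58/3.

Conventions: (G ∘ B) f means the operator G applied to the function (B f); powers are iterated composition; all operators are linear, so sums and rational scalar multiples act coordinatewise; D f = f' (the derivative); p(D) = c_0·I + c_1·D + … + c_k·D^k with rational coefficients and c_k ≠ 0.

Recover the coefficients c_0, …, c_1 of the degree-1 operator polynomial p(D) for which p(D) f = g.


D^0 f = -2x^3 + (4/3)x^2 - (1/3)x + 9
D^1 f = -6x^2 + (8/3)x - 1/3
matching coefficients of g against c_0 f + c_1 Df + … from the top degree down determines the c_i
solution: c_0 = 2, c_1 = -4

p(D) = 2·I − 4·D, i.e. c_0 = 2, c_1 = -4


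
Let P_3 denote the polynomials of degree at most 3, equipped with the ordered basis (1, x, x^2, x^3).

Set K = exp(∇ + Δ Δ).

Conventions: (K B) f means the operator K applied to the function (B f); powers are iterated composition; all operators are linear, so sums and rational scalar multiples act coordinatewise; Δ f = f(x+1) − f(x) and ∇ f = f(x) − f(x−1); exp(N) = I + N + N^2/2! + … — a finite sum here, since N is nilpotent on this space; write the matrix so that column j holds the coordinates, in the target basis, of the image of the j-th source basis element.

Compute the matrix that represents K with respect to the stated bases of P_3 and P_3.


the matrix is [[1, 1, 2, 11]; [0, 1, 2, 6]; [0, 0, 1, 3]; [0, 0, 0, 1]] (rows listed top to bottom)

image of 1: 1
image of x: x + 1
image of x^2: x^2 + 2x + 2
image of x^3: x^3 + 3x^2 + 6x + 11
each image's coordinates form column j of the matrix


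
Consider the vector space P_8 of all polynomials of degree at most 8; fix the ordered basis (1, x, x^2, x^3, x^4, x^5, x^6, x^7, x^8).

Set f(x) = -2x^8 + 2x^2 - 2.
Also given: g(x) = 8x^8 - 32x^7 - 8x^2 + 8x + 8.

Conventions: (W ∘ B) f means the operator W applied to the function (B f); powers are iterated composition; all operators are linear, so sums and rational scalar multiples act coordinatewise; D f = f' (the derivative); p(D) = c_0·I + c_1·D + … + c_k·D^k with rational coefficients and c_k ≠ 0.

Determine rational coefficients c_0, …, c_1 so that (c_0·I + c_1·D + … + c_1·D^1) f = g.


D^0 f = -2x^8 + 2x^2 - 2
D^1 f = -16x^7 + 4x
matching coefficients of g against c_0 f + c_1 Df + … from the top degree down determines the c_i
solution: c_0 = -4, c_1 = 2

c_0 = -4, c_1 = 2


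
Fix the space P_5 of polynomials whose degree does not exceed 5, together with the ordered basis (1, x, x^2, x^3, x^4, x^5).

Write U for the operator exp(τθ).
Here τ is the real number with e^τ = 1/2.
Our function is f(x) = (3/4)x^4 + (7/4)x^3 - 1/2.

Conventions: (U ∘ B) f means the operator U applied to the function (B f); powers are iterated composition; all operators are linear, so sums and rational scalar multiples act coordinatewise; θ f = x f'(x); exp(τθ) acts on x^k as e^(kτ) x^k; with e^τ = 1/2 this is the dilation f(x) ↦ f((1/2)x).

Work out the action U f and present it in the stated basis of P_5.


g(x) = (3/64)x^4 + (7/32)x^3 - 1/2

exp(τθ) x^k = e^(kτ) x^k; with e^τ = 1/2 this sends x^k to (1/2)^k x^k
x^3 ↦ 1/8 x^3
x^4 ↦ 1/16 x^4
applying this coordinatewise to f: exp(τθ) f = (3/64)x^4 + (7/32)x^3 - 1/2


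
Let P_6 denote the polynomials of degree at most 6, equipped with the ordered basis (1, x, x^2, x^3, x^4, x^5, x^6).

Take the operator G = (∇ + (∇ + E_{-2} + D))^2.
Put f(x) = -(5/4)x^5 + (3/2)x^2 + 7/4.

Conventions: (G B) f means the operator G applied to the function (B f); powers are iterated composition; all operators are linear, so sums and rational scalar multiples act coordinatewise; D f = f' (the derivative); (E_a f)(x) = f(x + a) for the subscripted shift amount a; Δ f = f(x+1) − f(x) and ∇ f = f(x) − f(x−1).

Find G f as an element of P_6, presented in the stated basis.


∇ f = -(25/4)x^4 + (25/2)x^3 - (25/2)x^2 + (37/4)x - 11/4
∇ f = -(25/4)x^4 + (25/2)x^3 - (25/2)x^2 + (37/4)x - 11/4
E_{-2} f = -(5/4)x^5 + (25/2)x^4 - 50x^3 + (203/2)x^2 - 106x + 191/4
D f = -(25/4)x^4 + 3x
(∇ + E_{-2} + D) f = -(5/4)x^5 - (75/2)x^3 + 89x^2 - (375/4)x + 45
(∇ + (∇ + E_{-2} + D)) f = -(5/4)x^5 - (25/4)x^4 - 25x^3 + (153/2)x^2 - (169/2)x + 169/4
∇ (∇ + (∇ + E_{-2} + D)) f = -(25/4)x^4 - (25/2)x^3 - 50x^2 + (837/4)x - 181
∇ (∇ + (∇ + E_{-2} + D)) f = -(25/4)x^4 - (25/2)x^3 - 50x^2 + (837/4)x - 181
E_{-2} (∇ + (∇ + E_{-2} + D)) f = -(5/4)x^5 + (25/4)x^4 - 25x^3 + (353/2)x^2 - (1181/2)x + 2629/4
D (∇ + (∇ + E_{-2} + D)) f = -(25/4)x^4 - 25x^3 - 75x^2 + 153x - 169/2
(∇ + E_{-2} + D) (∇ + (∇ + E_{-2} + D)) f = -(5/4)x^5 - (25/4)x^4 - (125/2)x^3 + (103/2)x^2 - (913/4)x + 1567/4
(∇ + (∇ + E_{-2} + D)) (∇ + (∇ + E_{-2} + D)) f = -(5/4)x^5 - (25/2)x^4 - 75x^3 + (3/2)x^2 - 19x + 843/4

the image equals g(x) = -(5/4)x^5 - (25/2)x^4 - 75x^3 + (3/2)x^2 - 19x + 843/4


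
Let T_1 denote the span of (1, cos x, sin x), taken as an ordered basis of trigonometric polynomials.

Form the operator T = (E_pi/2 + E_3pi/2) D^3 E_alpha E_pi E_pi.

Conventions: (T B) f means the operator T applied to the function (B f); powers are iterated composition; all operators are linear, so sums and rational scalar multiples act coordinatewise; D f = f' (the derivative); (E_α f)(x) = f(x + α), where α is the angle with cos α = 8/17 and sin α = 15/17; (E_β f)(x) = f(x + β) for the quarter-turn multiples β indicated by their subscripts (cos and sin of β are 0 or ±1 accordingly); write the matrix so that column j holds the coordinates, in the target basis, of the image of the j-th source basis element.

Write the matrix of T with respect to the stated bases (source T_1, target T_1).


the matrix is [[0, 0, 0]; [0, 0, 0]; [0, 0, 0]] (rows listed top to bottom)

image of 1: 0
image of cos x: 0
image of sin x: 0
each image's coordinates form column j of the matrix


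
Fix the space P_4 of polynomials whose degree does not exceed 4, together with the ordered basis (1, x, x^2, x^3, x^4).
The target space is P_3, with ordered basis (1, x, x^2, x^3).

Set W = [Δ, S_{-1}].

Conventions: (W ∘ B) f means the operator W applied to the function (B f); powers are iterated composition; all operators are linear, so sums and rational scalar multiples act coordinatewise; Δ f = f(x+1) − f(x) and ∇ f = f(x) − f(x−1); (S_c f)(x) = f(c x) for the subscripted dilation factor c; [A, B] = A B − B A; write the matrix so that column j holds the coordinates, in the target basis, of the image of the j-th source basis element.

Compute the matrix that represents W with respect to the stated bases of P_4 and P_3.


image of 1: 0
image of x: -2
image of x^2: 4x
image of x^3: -6x^2 - 2
image of x^4: 8x^3 + 8x
each image's coordinates form column j of the matrix

the matrix is [[0, -2, 0, -2, 0]; [0, 0, 4, 0, 8]; [0, 0, 0, -6, 0]; [0, 0, 0, 0, 8]] (rows listed top to bottom)


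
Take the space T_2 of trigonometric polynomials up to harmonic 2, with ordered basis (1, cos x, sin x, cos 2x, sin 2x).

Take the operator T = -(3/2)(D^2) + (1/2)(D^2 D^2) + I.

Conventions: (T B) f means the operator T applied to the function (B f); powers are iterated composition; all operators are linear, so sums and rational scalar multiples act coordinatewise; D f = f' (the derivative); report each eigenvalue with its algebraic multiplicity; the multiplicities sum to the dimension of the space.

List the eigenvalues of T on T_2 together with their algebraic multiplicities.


image of 1: 1
image of cos x: 3cos x
image of sin x: 3sin x
image of cos 2x: 15cos 2x
image of sin 2x: 15sin 2x
the matrix is diagonal; its diagonal is (1, 3, 3, 15, 15)
for a triangular matrix the eigenvalues are the diagonal entries, with algebraic multiplicity their repetition count

λ = 1 (multiplicity 1), λ = 3 (multiplicity 2), λ = 15 (multiplicity 2)


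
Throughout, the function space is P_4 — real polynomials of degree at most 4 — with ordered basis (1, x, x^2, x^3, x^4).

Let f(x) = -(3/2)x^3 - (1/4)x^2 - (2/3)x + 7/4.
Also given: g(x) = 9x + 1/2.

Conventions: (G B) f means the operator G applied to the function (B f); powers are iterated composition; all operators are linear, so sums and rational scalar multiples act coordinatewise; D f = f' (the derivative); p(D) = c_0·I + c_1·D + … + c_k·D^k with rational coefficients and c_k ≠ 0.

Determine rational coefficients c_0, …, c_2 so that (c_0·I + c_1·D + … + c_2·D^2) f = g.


p(D) = -D^2, i.e. c_0 = 0, c_1 = 0, c_2 = -1

D^0 f = -(3/2)x^3 - (1/4)x^2 - (2/3)x + 7/4
D^1 f = -(9/2)x^2 - (1/2)x - 2/3
D^2 f = -9x - 1/2
matching coefficients of g against c_0 f + c_1 Df + … from the top degree down determines the c_i
solution: c_0 = 0, c_1 = 0, c_2 = -1


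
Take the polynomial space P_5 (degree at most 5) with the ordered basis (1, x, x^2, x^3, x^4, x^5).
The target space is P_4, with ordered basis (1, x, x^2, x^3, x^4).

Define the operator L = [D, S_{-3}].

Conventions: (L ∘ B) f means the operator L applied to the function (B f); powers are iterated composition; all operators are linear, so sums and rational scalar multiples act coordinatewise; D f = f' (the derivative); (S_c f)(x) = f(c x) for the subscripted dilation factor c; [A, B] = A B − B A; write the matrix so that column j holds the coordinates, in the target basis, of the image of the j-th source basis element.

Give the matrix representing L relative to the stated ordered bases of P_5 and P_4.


image of 1: 0
image of x: -4
image of x^2: 24x
image of x^3: -108x^2
image of x^4: 432x^3
image of x^5: -1620x^4
each image's coordinates form column j of the matrix

the matrix is [[0, -4, 0, 0, 0, 0]; [0, 0, 24, 0, 0, 0]; [0, 0, 0, -108, 0, 0]; [0, 0, 0, 0, 432, 0]; [0, 0, 0, 0, 0, -1620]] (rows listed top to bottom)


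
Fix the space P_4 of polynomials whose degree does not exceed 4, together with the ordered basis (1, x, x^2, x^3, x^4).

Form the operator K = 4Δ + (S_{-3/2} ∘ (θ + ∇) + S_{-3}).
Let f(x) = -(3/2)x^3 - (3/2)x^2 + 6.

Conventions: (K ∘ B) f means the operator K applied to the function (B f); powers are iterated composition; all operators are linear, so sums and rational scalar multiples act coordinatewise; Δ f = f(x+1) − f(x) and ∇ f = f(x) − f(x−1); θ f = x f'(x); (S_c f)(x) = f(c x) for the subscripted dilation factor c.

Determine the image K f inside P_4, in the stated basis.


Δ f = -(9/2)x^2 - (15/2)x - 3
(4Δ) f = -18x^2 - 30x - 12
θ f = -(9/2)x^3 - 3x^2
∇ f = -(9/2)x^2 + (3/2)x
(θ + ∇) f = -(9/2)x^3 - (15/2)x^2 + (3/2)x
S_{-3/2} (θ + ∇) f = (243/16)x^3 - (135/8)x^2 - (9/4)x
S_{-3} f = (81/2)x^3 - (27/2)x^2 + 6
(S_{-3/2} ∘ (θ + ∇) + S_{-3}) f = (891/16)x^3 - (243/8)x^2 - (9/4)x + 6
(4Δ + (S_{-3/2} ∘ (θ + ∇) + S_{-3})) f = (891/16)x^3 - (387/8)x^2 - (129/4)x - 6

the image equals g(x) = (891/16)x^3 - (387/8)x^2 - (129/4)x - 6


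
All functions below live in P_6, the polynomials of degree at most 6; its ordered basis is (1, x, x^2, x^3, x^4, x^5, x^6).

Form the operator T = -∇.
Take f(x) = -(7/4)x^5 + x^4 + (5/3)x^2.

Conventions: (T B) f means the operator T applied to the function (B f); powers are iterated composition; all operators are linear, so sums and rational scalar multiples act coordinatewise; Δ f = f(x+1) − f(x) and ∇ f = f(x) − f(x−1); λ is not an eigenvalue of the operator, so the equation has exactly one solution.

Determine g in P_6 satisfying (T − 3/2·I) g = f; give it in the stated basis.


the image equals g(x) = (7/6)x^5 - (41/9)x^4 + (538/27)x^3 - (1808/27)x^2 + (11759/81)x - 38521/243

write g with unknown coordinates in the stated basis and equate coefficients in (T − 3/2·I) g = f
solving from the highest basis element down gives g = (7/6)x^5 - (41/9)x^4 + (538/27)x^3 - (1808/27)x^2 + (11759/81)x - 38521/243
check: T g = -(35/6)x^4 + (269/9)x^3 - (889/9)x^2 + (11759/54)x - 38521/162
so T g − 3/2·g = -(7/4)x^5 + x^4 + (5/3)x^2 = f ✓


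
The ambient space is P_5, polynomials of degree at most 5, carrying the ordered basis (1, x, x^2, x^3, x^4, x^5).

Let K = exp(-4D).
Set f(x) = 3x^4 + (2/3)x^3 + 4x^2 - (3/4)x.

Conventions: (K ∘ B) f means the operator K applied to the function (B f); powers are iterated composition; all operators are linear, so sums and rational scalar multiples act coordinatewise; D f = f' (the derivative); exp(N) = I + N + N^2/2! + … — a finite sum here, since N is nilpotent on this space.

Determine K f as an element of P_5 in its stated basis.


g(x) = 3x^4 - (142/3)x^3 + 284x^2 - (3075/4)x + 2377/3

order-1 term: -48x^3 - 8x^2 - 32x + 3
order-2 term: 288x^2 + 32x + 64
order-3 term: -768x - 128/3
order-4 term: 768
the series for exp(-4D) f terminates at order 4
exp(-4D) f = 3x^4 - (142/3)x^3 + 284x^2 - (3075/4)x + 2377/3


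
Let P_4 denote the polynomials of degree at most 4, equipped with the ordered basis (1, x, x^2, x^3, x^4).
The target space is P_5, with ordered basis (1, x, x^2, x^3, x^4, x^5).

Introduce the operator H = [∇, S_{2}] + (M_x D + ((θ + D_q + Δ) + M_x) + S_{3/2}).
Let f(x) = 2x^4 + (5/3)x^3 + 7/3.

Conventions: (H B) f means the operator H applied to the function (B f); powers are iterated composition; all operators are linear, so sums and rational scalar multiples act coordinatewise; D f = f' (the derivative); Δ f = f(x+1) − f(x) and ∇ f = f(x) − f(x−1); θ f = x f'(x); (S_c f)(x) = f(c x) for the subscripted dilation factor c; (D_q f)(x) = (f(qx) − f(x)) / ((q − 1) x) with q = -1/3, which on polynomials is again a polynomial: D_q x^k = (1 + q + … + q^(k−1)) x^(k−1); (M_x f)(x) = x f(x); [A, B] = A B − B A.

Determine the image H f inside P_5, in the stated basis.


the image equals g(x) = 2x^5 + (667/24)x^4 + (19247/216)x^3 - (2854/27)x^2 + (292/3)x - 37/3

S_{2} f = 32x^4 + (40/3)x^3 + 7/3
∇ S_{2} f = 128x^3 - 152x^2 + 88x - 56/3
∇ f = 8x^3 - 7x^2 + 3x - 1/3
S_{2} ∇ f = 64x^3 - 28x^2 + 6x - 1/3
[∇, S_{2}] f = 64x^3 - 124x^2 + 82x - 55/3
D f = 8x^3 + 5x^2
M_x D f = 8x^4 + 5x^3
θ f = 8x^4 + 5x^3
D_q f = (40/27)x^3 + (35/27)x^2
Δ f = 8x^3 + 17x^2 + 13x + 11/3
(θ + D_q + Δ) f = 8x^4 + (391/27)x^3 + (494/27)x^2 + 13x + 11/3
M_x f = 2x^5 + (5/3)x^4 + (7/3)x
((θ + D_q + Δ) + M_x) f = 2x^5 + (29/3)x^4 + (391/27)x^3 + (494/27)x^2 + (46/3)x + 11/3
S_{3/2} f = (81/8)x^4 + (45/8)x^3 + 7/3
(M_x D + ((θ + D_q + Δ) + M_x) + S_{3/2}) f = 2x^5 + (667/24)x^4 + (5423/216)x^3 + (494/27)x^2 + (46/3)x + 6
([∇, S_{2}] + (M_x D + ((θ + D_q + Δ) + M_x) + S_{3/2})) f = 2x^5 + (667/24)x^4 + (19247/216)x^3 - (2854/27)x^2 + (292/3)x - 37/3


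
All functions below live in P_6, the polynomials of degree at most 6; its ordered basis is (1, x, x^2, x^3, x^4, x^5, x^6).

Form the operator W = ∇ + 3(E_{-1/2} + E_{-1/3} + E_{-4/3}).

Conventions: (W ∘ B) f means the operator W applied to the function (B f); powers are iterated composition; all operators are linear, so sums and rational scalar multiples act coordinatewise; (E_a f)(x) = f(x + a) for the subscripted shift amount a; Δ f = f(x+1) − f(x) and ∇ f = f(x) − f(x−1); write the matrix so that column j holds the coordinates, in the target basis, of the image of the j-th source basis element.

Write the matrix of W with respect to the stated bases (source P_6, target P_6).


the matrix is [[9, -11/2, 65/12, -475/72, 3761/432, -30451/2592, 247385/15552]; [0, 9, -11, 65/4, -475/18, 18805/432, -30451/432]; [0, 0, 9, -33/2, 65/2, -2375/36, 18805/144]; [0, 0, 0, 9, -22, 325/6, -2375/18]; [0, 0, 0, 0, 9, -55/2, 325/4]; [0, 0, 0, 0, 0, 9, -33]; [0, 0, 0, 0, 0, 0, 9]] (rows listed top to bottom)

image of 1: 9
image of x: 9x - 11/2
image of x^2: 9x^2 - 11x + 65/12
image of x^3: 9x^3 - (33/2)x^2 + (65/4)x - 475/72
image of x^4: 9x^4 - 22x^3 + (65/2)x^2 - (475/18)x + 3761/432
image of x^5: 9x^5 - (55/2)x^4 + (325/6)x^3 - (2375/36)x^2 + (18805/432)x - 30451/2592
image of x^6: 9x^6 - 33x^5 + (325/4)x^4 - (2375/18)x^3 + (18805/144)x^2 - (30451/432)x + 247385/15552
each image's coordinates form column j of the matrix


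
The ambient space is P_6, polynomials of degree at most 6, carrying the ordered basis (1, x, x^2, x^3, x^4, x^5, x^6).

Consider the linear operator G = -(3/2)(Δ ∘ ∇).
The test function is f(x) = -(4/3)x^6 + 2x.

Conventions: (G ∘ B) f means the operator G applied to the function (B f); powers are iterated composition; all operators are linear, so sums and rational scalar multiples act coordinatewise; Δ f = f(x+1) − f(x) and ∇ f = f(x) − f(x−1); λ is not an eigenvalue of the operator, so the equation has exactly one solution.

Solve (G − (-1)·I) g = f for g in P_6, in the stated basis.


write g with unknown coordinates in the stated basis and equate coefficients in (G − (-1)·I) g = f
solving from the highest basis element down gives g = -(4/3)x^6 - 60x^4 - 1140x^2 + 2x - 3604
check: G g = 60x^4 + 1140x^2 + 3604
so G g − (-1)·g = -(4/3)x^6 + 2x = f ✓

g(x) = -(4/3)x^6 - 60x^4 - 1140x^2 + 2x - 3604


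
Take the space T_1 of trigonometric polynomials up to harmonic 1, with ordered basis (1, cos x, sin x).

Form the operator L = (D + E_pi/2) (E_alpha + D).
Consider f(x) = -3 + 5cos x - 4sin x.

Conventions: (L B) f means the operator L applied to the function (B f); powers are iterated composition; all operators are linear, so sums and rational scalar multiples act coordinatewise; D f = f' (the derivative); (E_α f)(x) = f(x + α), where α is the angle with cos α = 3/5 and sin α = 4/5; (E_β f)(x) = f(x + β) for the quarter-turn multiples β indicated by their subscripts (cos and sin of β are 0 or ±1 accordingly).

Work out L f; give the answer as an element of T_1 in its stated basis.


E_alpha f = -3 - (1/5)cos x - (32/5)sin x
D f = -4cos x - 5sin x
(E_alpha + D) f = -3 - (21/5)cos x - (57/5)sin x
D (E_alpha + D) f = -(57/5)cos x + (21/5)sin x
E_pi/2 (E_alpha + D) f = -3 - (57/5)cos x + (21/5)sin x
(D + E_pi/2) (E_alpha + D) f = -3 - (114/5)cos x + (42/5)sin x

g(x) = -3 - (114/5)cos x + (42/5)sin x


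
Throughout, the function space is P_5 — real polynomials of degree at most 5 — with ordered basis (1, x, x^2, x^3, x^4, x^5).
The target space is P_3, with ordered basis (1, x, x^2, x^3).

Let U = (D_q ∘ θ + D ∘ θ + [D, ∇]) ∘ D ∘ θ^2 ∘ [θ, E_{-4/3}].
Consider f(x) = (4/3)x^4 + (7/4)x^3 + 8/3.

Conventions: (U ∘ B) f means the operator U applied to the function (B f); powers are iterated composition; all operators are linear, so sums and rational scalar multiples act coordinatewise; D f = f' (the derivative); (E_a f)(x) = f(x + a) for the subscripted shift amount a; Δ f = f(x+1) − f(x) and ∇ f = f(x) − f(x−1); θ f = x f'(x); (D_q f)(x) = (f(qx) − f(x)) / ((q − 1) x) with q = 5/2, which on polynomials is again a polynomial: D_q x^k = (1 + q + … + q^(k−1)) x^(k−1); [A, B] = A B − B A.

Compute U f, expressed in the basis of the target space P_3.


the result is g(x) = 2112x - 3088/9

E_{-4/3} f = (4/3)x^4 - (193/36)x^3 + (65/9)x^2 - (268/81)x + 664/243
θ E_{-4/3} f = (16/3)x^4 - (193/12)x^3 + (130/9)x^2 - (268/81)x
θ f = (16/3)x^4 + (21/4)x^3
E_{-4/3} θ f = (16/3)x^4 - (835/36)x^3 + (323/9)x^2 - (1828/81)x + 1072/243
[θ, E_{-4/3}] f = (64/9)x^3 - (193/9)x^2 + (520/27)x - 1072/243
θ [θ, E_{-4/3}] f = (64/3)x^3 - (386/9)x^2 + (520/27)x
θ θ [θ, E_{-4/3}] f = 64x^3 - (772/9)x^2 + (520/27)x
D θ^2 [θ, E_{-4/3}] f = 192x^2 - (1544/9)x + 520/27
θ (D ∘ θ^2) [θ, E_{-4/3}] f = 384x^2 - (1544/9)x
D_q θ (D ∘ θ^2) [θ, E_{-4/3}] f = 1344x - 1544/9
θ (D ∘ θ^2) [θ, E_{-4/3}] f = 384x^2 - (1544/9)x
D θ (D ∘ θ^2) [θ, E_{-4/3}] f = 768x - 1544/9
∇ (D ∘ θ^2) [θ, E_{-4/3}] f = 384x - 3272/9
D ∇ (D ∘ θ^2) [θ, E_{-4/3}] f = 384
D (D ∘ θ^2) [θ, E_{-4/3}] f = 384x - 1544/9
∇ D (D ∘ θ^2) [θ, E_{-4/3}] f = 384
[D, ∇] (D ∘ θ^2) [θ, E_{-4/3}] f = 0
(D_q ∘ θ + D ∘ θ + [D, ∇]) (D ∘ θ^2) [θ, E_{-4/3}] f = 2112x - 3088/9


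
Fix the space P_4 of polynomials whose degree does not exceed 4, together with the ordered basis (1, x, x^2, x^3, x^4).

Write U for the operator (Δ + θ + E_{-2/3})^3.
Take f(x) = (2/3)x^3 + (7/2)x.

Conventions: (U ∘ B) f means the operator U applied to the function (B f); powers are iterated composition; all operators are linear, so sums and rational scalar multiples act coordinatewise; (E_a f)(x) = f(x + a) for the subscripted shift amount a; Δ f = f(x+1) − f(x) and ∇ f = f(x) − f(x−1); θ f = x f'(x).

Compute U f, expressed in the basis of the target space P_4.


Δ f = 2x^2 + 2x + 25/6
θ f = 2x^3 + (7/2)x
E_{-2/3} f = (2/3)x^3 - (4/3)x^2 + (79/18)x - 205/81
(Δ + θ + E_{-2/3}) f = (8/3)x^3 + (2/3)x^2 + (89/9)x + 265/162
Δ (Δ + θ + E_{-2/3}) f = 8x^2 + (28/3)x + 119/9
θ (Δ + θ + E_{-2/3}) f = 8x^3 + (4/3)x^2 + (89/9)x
E_{-2/3} (Δ + θ + E_{-2/3}) f = (8/3)x^3 - (14/3)x^2 + (113/9)x - 883/162
(Δ + θ + E_{-2/3}) (Δ + θ + E_{-2/3}) f = (32/3)x^3 + (14/3)x^2 + (286/9)x + 1259/162
Δ (Δ + θ + E_{-2/3}) (Δ + θ + E_{-2/3}) f = 32x^2 + (124/3)x + 424/9
θ (Δ + θ + E_{-2/3}) (Δ + θ + E_{-2/3}) f = 32x^3 + (28/3)x^2 + (286/9)x
E_{-2/3} (Δ + θ + E_{-2/3}) (Δ + θ + E_{-2/3}) f = (32/3)x^3 - (50/3)x^2 + (358/9)x - 29/2
(Δ + θ + E_{-2/3}) (Δ + θ + E_{-2/3}) (Δ + θ + E_{-2/3}) f = (128/3)x^3 + (74/3)x^2 + (1016/9)x + 587/18

the result is g(x) = (128/3)x^3 + (74/3)x^2 + (1016/9)x + 587/18


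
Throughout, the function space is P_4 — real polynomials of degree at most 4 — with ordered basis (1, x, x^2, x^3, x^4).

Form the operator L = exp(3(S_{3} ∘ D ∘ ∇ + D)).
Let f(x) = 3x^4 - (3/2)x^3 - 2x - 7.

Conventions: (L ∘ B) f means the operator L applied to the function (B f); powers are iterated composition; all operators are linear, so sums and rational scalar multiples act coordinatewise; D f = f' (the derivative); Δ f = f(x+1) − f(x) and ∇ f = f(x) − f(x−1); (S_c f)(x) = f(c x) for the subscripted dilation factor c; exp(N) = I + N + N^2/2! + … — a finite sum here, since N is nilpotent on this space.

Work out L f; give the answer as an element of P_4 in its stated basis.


order-1 term: 36x^3 + (1917/2)x^2 - 405x + 87/2
order-2 term: 162x^2 + (7695/2)x + 2106
order-3 term: 324x + 8343/2
order-4 term: 243
the series for exp(3(S_{3} ∘ D ∘ ∇ + D)) f terminates at order 4
exp(3(S_{3} ∘ D ∘ ∇ + D)) f = 3x^4 + (69/2)x^3 + (2241/2)x^2 + (7529/2)x + 6557

g(x) = 3x^4 + (69/2)x^3 + (2241/2)x^2 + (7529/2)x + 6557


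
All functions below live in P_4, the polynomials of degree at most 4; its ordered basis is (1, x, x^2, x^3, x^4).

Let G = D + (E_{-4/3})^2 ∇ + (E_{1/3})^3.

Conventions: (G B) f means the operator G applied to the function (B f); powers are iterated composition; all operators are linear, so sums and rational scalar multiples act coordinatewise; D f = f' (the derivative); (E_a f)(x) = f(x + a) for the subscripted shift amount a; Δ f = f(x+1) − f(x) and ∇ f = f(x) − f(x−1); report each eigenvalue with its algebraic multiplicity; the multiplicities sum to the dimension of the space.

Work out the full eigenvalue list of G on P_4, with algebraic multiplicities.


image of 1: 1
image of x: x + 3
image of x^2: x^2 + 6x - 16/3
image of x^3: x^3 + 9x^2 - 16x + 94/3
image of x^4: x^4 + 12x^3 - 32x^2 + (376/3)x - 3488/27
the matrix is upper triangular; its diagonal is (1, 1, 1, 1, 1)
for a triangular matrix the eigenvalues are the diagonal entries, with algebraic multiplicity their repetition count

λ = 1 (multiplicity 5)


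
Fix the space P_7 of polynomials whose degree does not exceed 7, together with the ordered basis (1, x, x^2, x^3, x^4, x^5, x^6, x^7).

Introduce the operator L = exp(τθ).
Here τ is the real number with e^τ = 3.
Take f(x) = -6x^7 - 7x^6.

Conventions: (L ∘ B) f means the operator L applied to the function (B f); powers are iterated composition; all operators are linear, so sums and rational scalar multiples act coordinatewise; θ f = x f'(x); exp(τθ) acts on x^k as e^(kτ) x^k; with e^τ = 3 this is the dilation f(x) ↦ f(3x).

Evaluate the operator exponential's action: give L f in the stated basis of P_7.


exp(τθ) x^k = e^(kτ) x^k; with e^τ = 3 this sends x^k to 3^k x^k
x^6 ↦ 729 x^6
x^7 ↦ 2187 x^7
applying this coordinatewise to f: exp(τθ) f = -13122x^7 - 5103x^6

g(x) = -13122x^7 - 5103x^6


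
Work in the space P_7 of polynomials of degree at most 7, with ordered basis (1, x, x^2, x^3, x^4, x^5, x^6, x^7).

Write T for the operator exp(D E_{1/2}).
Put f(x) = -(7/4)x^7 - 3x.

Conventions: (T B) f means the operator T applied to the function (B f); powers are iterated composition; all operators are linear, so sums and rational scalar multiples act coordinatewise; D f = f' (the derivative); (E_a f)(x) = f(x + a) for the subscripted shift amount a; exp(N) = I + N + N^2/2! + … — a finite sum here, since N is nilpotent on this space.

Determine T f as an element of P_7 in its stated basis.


g(x) = -(7/4)x^7 - (49/4)x^6 - (147/2)x^5 - (4655/16)x^4 - (6615/8)x^3 - (103047/64)x^2 - (124603/64)x - 283701/256

order-1 term: -(49/4)x^6 - (147/4)x^5 - (735/16)x^4 - (245/8)x^3 - (735/64)x^2 - (147/64)x - 817/256
order-2 term: -(147/4)x^5 - (735/4)x^4 - (735/2)x^3 - (735/2)x^2 - (735/4)x - 147/4
order-3 term: -(245/4)x^4 - (735/2)x^3 - (6615/8)x^2 - (6615/8)x - 19845/64
order-4 term: -(245/4)x^3 - (735/2)x^2 - 735x - 490
order-5 term: -(147/4)x^2 - (735/4)x - 3675/16
order-6 term: -(49/4)x - 147/4
order-7 term: -7/4
the series for exp(D E_{1/2}) f terminates at order 7
exp(D E_{1/2}) f = -(7/4)x^7 - (49/4)x^6 - (147/2)x^5 - (4655/16)x^4 - (6615/8)x^3 - (103047/64)x^2 - (124603/64)x - 283701/256


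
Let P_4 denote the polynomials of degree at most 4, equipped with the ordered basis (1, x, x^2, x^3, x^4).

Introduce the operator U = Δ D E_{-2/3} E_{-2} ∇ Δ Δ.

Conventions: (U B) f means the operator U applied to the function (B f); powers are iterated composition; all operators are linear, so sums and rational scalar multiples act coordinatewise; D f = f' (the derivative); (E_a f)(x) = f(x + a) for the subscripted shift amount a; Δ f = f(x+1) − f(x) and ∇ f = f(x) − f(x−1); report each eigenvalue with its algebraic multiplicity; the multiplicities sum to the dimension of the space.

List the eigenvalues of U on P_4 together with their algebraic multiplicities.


λ = 0 (multiplicity 5)

image of 1: 0
image of x: 0
image of x^2: 0
image of x^3: 0
image of x^4: 0
the matrix is upper triangular; its diagonal is (0, 0, 0, 0, 0)
for a triangular matrix the eigenvalues are the diagonal entries, with algebraic multiplicity their repetition count


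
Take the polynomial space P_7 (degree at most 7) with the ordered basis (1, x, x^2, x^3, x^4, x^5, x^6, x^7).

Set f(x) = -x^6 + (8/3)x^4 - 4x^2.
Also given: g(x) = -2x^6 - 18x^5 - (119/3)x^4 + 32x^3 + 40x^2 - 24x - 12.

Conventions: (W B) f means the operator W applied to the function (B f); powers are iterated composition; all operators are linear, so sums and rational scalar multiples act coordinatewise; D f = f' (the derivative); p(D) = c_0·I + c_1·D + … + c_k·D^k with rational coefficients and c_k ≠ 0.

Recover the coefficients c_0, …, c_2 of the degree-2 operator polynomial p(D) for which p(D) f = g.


D^0 f = -x^6 + (8/3)x^4 - 4x^2
D^1 f = -6x^5 + (32/3)x^3 - 8x
D^2 f = -30x^4 + 32x^2 - 8
matching coefficients of g against c_0 f + c_1 Df + … from the top degree down determines the c_i
solution: c_0 = 2, c_1 = 3, c_2 = 3/2

p(D) = 2·I + 3·D + (3/2)·D^2, i.e. c_0 = 2, c_1 = 3, c_2 = 3/2


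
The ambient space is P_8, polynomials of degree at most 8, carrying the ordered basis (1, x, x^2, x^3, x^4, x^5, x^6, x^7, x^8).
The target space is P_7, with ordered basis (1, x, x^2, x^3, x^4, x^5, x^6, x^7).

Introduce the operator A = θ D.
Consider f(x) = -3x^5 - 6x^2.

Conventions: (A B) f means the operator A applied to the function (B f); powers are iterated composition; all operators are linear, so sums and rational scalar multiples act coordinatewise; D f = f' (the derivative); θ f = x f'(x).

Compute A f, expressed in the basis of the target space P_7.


D f = -15x^4 - 12x
θ D f = -60x^4 - 12x

the result is g(x) = -60x^4 - 12x


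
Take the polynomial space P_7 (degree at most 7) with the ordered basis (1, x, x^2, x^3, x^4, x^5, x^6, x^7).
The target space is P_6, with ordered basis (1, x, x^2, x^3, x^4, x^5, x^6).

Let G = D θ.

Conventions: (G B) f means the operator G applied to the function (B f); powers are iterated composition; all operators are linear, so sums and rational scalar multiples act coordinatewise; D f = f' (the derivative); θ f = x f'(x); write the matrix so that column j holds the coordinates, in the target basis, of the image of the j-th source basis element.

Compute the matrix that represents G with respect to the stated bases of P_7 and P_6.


the matrix is [[0, 1, 0, 0, 0, 0, 0, 0]; [0, 0, 4, 0, 0, 0, 0, 0]; [0, 0, 0, 9, 0, 0, 0, 0]; [0, 0, 0, 0, 16, 0, 0, 0]; [0, 0, 0, 0, 0, 25, 0, 0]; [0, 0, 0, 0, 0, 0, 36, 0]; [0, 0, 0, 0, 0, 0, 0, 49]] (rows listed top to bottom)

image of 1: 0
image of x: 1
image of x^2: 4x
image of x^3: 9x^2
image of x^4: 16x^3
image of x^5: 25x^4
image of x^6: 36x^5
image of x^7: 49x^6
each image's coordinates form column j of the matrix


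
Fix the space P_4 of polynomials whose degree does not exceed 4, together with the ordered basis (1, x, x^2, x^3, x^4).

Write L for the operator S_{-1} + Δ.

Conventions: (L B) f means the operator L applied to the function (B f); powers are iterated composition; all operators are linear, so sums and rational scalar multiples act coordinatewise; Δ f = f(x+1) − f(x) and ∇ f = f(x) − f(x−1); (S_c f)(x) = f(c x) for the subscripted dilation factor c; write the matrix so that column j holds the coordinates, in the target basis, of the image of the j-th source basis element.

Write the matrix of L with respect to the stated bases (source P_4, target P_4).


image of 1: 1
image of x: -x + 1
image of x^2: x^2 + 2x + 1
image of x^3: -x^3 + 3x^2 + 3x + 1
image of x^4: x^4 + 4x^3 + 6x^2 + 4x + 1
each image's coordinates form column j of the matrix

the matrix is [[1, 1, 1, 1, 1]; [0, -1, 2, 3, 4]; [0, 0, 1, 3, 6]; [0, 0, 0, -1, 4]; [0, 0, 0, 0, 1]] (rows listed top to bottom)


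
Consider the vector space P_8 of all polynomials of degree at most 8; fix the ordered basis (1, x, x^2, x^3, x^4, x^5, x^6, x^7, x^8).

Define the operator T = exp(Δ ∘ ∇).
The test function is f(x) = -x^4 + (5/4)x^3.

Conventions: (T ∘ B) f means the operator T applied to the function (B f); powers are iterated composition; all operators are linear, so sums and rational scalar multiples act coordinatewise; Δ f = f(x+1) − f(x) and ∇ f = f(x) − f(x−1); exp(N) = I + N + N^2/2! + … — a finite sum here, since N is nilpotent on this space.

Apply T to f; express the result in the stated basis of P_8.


the image equals g(x) = -x^4 + (5/4)x^3 - 12x^2 + (15/2)x - 14

order-1 term: -12x^2 + (15/2)x - 2
order-2 term: -12
the series for exp(Δ ∘ ∇) f terminates at order 2
exp(Δ ∘ ∇) f = -x^4 + (5/4)x^3 - 12x^2 + (15/2)x - 14


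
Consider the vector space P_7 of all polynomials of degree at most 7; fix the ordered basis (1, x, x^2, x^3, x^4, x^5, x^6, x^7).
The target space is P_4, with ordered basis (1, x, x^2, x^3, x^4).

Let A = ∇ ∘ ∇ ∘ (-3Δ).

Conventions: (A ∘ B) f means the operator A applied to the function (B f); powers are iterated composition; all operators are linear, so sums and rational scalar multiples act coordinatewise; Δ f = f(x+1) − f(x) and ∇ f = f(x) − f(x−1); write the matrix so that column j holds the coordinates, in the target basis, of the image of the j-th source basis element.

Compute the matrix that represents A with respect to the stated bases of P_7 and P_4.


image of 1: 0
image of x: 0
image of x^2: 0
image of x^3: -18
image of x^4: -72x + 36
image of x^5: -180x^2 + 180x - 90
image of x^6: -360x^3 + 540x^2 - 540x + 180
image of x^7: -630x^4 + 1260x^3 - 1890x^2 + 1260x - 378
each image's coordinates form column j of the matrix

the matrix is [[0, 0, 0, -18, 36, -90, 180, -378]; [0, 0, 0, 0, -72, 180, -540, 1260]; [0, 0, 0, 0, 0, -180, 540, -1890]; [0, 0, 0, 0, 0, 0, -360, 1260]; [0, 0, 0, 0, 0, 0, 0, -630]] (rows listed top to bottom)
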